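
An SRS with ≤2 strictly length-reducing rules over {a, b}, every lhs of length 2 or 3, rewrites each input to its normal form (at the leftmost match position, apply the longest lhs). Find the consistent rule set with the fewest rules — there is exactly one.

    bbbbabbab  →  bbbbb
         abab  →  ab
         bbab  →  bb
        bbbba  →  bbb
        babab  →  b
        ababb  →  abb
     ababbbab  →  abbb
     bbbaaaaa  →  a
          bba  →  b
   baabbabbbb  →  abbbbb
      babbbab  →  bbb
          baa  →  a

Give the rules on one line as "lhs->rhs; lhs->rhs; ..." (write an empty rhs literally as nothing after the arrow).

  | bbbbabbab => bbbbbab => bbbbb
  | abab => ab
  | bbab => bb
  | bbbba => bbb

aa->a; ba->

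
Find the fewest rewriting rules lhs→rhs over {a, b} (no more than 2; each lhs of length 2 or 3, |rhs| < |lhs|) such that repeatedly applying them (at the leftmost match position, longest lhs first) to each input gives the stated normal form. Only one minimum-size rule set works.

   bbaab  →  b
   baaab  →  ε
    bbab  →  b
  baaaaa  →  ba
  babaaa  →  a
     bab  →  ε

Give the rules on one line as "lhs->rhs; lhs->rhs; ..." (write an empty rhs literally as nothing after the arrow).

  | bbaab => bbab => b
  | baaab => baab => bab => ε
  | bbab => b
  | baaaaa => baaaa => baaa => baa => ba

aa->a; bab->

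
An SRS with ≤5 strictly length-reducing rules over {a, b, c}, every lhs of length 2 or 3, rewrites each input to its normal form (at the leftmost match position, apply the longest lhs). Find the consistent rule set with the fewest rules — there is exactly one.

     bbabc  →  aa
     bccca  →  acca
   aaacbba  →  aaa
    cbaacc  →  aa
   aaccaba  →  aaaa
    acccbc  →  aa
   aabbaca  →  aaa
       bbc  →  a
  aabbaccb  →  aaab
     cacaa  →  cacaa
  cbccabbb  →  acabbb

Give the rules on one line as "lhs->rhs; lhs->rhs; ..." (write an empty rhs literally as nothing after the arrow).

aac->ab; ba->a; bc->a; cb->b

  | bbabc => babc => abc => aa
  | bccca => acca
  | aaacbba => aabbba => aabba => aaba => aaa
  | cbaacc => baacc => aacc => abc => aa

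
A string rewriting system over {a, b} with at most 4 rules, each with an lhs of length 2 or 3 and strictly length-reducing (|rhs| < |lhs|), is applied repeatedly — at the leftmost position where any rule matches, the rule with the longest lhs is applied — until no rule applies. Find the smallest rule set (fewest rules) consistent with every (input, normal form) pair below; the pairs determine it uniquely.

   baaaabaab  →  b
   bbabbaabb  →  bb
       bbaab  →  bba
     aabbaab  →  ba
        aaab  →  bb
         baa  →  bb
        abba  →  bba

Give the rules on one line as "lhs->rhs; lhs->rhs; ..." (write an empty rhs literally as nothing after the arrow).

aa->b; aab->a; ab->b; bbb->

  | baaaabaab => bbaabaab => bbaaab => bbbab => ab => b
  | bbabbaabb => bbbbaabb => baabb => bab => bb
  | bbaab => bba
  | aabbaab => abaab => baab => ba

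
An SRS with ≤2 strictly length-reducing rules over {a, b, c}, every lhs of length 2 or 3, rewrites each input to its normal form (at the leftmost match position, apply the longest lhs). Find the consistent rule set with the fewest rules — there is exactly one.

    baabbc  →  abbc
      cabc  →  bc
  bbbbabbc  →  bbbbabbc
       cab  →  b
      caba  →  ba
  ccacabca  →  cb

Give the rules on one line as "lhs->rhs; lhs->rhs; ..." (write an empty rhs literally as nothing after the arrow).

  | baabbc => abbc
  | cabc => bc
  | bbbbabbc
  | cab => b

baa->a; ca->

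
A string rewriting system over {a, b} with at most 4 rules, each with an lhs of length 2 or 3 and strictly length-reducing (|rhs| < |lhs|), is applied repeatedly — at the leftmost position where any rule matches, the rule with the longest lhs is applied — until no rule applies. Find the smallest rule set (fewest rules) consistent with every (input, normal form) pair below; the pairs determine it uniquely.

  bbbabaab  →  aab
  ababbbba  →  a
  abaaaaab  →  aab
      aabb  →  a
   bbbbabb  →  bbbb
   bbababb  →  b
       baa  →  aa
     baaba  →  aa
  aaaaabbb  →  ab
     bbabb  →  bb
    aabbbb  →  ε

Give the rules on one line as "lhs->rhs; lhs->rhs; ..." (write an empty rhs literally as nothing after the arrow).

aaa->aa; abb->; ba->a; bab->

  | bbbabaab => bbaab => baab => aab
  | ababbbba => abbba => ba => a
  | abaaaaab => aaaaaab => aaaaab => aaaab => aaab => aab
  | aabb => a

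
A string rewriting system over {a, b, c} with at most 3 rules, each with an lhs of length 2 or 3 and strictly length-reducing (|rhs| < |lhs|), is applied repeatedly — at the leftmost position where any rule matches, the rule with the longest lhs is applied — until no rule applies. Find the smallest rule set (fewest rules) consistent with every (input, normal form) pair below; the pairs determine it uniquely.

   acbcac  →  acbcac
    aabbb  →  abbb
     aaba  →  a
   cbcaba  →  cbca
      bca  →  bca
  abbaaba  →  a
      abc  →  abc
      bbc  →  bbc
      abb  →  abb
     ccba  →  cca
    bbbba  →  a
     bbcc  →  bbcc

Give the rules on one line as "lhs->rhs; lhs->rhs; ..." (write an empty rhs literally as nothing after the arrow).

aa->a; ba->a

  | acbcac
  | aabbb => abbb
  | aaba => aba => aa => a
  | cbcaba => cbcaa => cbca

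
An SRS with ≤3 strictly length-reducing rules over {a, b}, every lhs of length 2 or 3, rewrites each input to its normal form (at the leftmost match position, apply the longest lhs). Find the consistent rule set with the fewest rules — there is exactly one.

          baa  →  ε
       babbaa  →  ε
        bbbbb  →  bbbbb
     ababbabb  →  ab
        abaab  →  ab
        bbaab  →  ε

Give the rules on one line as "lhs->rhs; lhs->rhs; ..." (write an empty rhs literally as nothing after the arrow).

  | baa => ε
  | babbaa => baa => ε
  | bbbbb
  | ababbabb => ababb => ab

baa->; bab->; bba->b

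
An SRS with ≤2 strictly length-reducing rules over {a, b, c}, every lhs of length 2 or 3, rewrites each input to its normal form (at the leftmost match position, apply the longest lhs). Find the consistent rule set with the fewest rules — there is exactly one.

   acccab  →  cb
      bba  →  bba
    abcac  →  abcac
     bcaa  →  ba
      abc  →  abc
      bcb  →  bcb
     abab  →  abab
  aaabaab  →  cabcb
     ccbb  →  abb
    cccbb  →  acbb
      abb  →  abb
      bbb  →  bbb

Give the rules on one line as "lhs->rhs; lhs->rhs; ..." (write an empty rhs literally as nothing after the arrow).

  | acccab => aacab => ccab => aab => cb
  | bba
  | abcac
  | bcaa => bcc => ba

aa->c; cc->a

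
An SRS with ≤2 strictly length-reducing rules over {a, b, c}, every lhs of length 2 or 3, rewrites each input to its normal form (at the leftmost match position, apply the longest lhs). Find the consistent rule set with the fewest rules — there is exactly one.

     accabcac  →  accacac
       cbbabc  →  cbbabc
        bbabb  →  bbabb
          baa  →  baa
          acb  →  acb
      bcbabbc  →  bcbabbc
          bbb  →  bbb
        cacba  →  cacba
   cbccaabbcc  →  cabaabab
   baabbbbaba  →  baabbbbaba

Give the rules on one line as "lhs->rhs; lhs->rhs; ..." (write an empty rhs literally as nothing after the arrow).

  | accabcac => accacac
  | cbbabc
  | bbabb
  | baa

bca->ca; bcc->ab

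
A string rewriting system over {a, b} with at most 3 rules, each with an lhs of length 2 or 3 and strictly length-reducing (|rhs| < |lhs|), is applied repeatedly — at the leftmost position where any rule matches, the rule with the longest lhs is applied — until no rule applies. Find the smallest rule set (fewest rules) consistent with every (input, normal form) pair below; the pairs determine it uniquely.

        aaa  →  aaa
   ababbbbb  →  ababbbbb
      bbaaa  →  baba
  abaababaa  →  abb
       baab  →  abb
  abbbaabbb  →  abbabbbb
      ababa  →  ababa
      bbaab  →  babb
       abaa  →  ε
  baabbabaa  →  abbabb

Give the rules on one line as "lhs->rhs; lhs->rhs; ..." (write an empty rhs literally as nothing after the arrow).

aab->; baa->ab

  | aaa
  | ababbbbb
  | bbaaa => baba
  | abaababaa => aabbabaa => babaa => baab => abb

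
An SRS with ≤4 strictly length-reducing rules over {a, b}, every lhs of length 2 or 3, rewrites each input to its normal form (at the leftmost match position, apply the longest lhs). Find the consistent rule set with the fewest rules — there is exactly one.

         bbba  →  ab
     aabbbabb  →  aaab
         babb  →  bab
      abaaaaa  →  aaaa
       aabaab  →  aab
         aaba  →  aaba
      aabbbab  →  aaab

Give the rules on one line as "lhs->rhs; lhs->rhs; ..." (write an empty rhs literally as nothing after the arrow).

  | bbba => bba => ab
  | aabbbabb => aabbabb => aaabbb => aaabb => aaab
  | babb => bab
  | abaaaaa => aaaa

baa->; bb->b; bba->ab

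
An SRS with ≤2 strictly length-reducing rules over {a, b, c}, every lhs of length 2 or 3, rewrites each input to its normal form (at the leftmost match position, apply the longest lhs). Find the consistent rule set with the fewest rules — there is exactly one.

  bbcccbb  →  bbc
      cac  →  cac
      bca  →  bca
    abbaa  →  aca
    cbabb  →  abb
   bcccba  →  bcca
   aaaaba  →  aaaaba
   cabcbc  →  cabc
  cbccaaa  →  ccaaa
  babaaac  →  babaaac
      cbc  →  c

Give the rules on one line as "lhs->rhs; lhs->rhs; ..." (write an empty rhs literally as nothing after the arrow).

bba->c; cb->

  | bbcccbb => bbccb => bbc
  | cac
  | bca
  | abbaa => aca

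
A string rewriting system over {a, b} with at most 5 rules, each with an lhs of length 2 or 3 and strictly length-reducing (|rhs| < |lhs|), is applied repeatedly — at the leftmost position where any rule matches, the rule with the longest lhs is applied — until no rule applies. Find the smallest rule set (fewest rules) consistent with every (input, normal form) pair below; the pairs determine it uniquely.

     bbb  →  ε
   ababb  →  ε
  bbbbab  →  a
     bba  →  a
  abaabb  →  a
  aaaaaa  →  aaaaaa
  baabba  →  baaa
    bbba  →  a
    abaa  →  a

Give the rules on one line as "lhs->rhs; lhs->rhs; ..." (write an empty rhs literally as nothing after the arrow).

aba->; bab->a; bb->; bbb->

  | bbb => ε
  | ababb => bb => ε
  | bbbbab => bab => a
  | bba => a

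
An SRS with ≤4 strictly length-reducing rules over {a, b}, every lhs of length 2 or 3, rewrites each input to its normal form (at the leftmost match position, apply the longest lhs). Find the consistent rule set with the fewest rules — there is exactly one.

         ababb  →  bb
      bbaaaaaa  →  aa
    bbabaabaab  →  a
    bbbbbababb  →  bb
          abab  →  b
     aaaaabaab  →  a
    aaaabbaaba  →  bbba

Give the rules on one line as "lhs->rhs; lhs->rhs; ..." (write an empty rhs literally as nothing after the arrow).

aaa->ab; aab->b; ab->a; bab->ab

  | ababb => aabb => bb
  | bbaaaaaa => bbabaaa => babaaa => abaaa => aaaa => aba => aa
  | bbabaabaab => babaabaab => abaabaab => aaabaab => abbaab => abaab => aaab => abb => ab => a
  | bbbbbababb => bbbbababb => bbbababb => bbababb => bababb => ababb => aabb => bb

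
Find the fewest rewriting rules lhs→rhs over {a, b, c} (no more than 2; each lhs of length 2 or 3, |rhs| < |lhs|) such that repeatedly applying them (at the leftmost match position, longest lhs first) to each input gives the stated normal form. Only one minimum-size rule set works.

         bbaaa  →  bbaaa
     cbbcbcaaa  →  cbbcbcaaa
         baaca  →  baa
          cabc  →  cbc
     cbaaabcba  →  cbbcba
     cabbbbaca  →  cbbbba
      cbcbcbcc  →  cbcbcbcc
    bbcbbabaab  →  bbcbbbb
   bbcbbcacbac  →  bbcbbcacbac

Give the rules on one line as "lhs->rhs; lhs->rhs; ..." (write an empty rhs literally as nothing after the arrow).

  | bbaaa
  | cbbcbcaaa
  | baaca => baa
  | cabc => cbc

ab->b; aca->a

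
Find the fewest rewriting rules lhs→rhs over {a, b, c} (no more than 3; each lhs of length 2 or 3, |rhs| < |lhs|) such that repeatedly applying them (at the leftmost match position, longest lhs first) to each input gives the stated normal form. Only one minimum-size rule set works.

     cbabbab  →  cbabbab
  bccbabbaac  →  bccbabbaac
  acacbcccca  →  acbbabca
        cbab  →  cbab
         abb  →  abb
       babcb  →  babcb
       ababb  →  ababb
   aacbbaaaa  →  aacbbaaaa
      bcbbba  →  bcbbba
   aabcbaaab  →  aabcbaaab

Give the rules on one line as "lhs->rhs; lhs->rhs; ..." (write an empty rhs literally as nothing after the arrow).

  | cbabbab
  | bccbabbaac
  | acacbcccca => acbbcccca => acbbabca
  | cbab

cac->cb; ccc->ab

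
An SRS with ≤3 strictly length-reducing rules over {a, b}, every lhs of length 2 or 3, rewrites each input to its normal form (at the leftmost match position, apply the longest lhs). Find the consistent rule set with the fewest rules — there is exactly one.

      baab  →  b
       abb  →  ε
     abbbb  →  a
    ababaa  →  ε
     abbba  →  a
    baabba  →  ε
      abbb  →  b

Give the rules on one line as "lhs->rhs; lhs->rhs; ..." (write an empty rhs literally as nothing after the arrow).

aa->; ba->a; bb->a

  | baab => aab => b
  | abb => aa => ε
  | abbbb => aabb => bb => a
  | ababaa => aabaa => baa => aa => ε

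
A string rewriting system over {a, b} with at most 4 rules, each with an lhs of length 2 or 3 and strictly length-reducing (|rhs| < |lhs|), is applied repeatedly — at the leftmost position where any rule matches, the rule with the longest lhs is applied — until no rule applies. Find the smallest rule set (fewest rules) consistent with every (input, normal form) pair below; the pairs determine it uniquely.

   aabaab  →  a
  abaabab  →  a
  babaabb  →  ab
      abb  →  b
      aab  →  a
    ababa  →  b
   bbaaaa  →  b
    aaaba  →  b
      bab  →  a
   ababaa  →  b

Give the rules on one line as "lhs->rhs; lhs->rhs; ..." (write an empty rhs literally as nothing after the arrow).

aa->b; ba->b; bb->a

  | aabaab => bbaab => aaab => bab => bb => a
  | abaabab => ababab => abbab => aaab => bab => bb => a
  | babaabb => bbaabb => aaabb => babb => bbb => ab
  | abb => aa => b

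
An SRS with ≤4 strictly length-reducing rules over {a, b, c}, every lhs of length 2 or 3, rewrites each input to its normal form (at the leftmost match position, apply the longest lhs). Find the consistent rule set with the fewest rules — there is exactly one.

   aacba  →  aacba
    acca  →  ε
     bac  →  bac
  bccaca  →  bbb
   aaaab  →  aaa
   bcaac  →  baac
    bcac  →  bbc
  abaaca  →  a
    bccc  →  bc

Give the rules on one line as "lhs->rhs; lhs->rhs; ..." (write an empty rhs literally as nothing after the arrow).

ab->; ca->b; caa->aa; cc->c

  | aacba
  | acca => aca => ab => ε
  | bac
  | bccaca => bcaca => bbca => bbb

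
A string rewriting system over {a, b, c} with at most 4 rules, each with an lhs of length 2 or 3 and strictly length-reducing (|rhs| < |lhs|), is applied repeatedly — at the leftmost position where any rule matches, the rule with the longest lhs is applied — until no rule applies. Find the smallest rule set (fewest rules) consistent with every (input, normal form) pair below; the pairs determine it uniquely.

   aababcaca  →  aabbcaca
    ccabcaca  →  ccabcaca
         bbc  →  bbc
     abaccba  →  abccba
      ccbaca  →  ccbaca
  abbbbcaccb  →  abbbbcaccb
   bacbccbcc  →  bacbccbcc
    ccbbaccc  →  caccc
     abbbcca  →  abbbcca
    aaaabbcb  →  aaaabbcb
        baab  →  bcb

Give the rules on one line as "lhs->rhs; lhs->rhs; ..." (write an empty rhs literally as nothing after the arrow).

aba->ab; baa->bc; cbb->

  | aababcaca => aabbcaca
  | ccabcaca
  | bbc
  | abaccba => abccba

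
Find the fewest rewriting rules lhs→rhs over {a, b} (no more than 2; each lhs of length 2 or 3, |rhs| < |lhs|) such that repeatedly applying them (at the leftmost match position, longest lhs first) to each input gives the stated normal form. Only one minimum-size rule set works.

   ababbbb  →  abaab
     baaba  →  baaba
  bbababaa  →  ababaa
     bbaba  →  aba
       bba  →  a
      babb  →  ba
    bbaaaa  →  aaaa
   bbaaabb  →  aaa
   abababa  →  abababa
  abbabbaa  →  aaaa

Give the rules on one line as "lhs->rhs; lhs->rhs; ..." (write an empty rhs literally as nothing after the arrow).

  | ababbbb => abaab
  | baaba
  | bbababaa => ababaa
  | bbaba => aba

bb->; bbb->a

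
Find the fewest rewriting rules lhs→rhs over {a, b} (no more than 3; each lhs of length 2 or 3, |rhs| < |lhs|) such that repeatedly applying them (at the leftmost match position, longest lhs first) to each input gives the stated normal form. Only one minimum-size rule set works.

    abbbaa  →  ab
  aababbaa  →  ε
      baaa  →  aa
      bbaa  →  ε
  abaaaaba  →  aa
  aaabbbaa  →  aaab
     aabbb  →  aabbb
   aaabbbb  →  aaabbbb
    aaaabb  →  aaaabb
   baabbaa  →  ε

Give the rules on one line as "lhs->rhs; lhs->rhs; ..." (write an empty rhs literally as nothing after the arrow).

aba->; ba->

  | abbbaa => abba => ab
  | aababbaa => abbaa => aba => ε
  | baaa => aa
  | bbaa => ba => ε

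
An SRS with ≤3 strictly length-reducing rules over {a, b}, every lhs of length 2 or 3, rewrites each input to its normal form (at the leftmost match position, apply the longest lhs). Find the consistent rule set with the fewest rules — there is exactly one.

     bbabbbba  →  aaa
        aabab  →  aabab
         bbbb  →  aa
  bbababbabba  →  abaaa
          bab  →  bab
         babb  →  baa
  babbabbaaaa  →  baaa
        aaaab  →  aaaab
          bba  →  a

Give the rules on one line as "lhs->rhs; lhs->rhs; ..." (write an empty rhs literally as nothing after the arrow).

bb->a; bba->bb

  | bbabbbba => bbbbbba => abbbba => aabba => aabb => aaa
  | aabab
  | bbbb => abb => aa
  | bbababbabba => bbbabbabba => ababbabba => ababbbba => abaabba => abaabb => abaaa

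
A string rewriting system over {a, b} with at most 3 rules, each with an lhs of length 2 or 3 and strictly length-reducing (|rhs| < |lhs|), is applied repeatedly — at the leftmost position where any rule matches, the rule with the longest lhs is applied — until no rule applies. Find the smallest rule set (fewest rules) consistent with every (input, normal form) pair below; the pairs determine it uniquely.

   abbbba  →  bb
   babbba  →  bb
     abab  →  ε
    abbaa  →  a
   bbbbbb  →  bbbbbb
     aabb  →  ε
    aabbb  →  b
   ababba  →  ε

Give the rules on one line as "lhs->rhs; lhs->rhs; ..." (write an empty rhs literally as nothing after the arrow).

ab->; ba->

  | abbbba => bbba => bb
  | babbba => bbba => bb
  | abab => ab => ε
  | abbaa => baa => a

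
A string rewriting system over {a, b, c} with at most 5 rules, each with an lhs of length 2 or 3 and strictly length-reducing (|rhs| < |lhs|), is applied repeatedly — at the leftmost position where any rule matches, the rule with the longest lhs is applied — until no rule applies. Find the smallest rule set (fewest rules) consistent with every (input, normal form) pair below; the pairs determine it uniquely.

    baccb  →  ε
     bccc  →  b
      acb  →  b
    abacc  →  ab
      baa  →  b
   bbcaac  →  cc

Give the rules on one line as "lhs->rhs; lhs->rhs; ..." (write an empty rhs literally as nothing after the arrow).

  | baccb => bcb => bb => ε
  | bccc => bcc => bc => b
  | acb => b
  | abacc => abc => ab

aa->; ac->; bb->; bc->b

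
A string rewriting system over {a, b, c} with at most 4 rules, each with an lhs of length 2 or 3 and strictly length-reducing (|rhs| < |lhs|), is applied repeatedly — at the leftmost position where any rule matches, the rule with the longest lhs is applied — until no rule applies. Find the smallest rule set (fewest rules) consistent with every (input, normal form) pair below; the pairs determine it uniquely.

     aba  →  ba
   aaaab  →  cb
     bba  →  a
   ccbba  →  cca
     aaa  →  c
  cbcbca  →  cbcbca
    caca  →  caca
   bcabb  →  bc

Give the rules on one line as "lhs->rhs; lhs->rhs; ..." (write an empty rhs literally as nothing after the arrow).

  | aba => ba
  | aaaab => cab => cb
  | bba => a
  | ccbba => cca

aaa->c; ab->b; bb->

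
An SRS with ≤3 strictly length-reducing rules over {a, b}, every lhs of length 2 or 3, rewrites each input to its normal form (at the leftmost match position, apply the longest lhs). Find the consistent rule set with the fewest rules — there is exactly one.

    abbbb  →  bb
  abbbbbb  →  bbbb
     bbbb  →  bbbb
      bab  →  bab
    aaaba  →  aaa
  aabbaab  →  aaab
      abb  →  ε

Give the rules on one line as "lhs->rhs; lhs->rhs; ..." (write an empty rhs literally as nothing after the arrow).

aba->a; abb->

  | abbbb => bb
  | abbbbbb => bbbb
  | bbbb
  | bab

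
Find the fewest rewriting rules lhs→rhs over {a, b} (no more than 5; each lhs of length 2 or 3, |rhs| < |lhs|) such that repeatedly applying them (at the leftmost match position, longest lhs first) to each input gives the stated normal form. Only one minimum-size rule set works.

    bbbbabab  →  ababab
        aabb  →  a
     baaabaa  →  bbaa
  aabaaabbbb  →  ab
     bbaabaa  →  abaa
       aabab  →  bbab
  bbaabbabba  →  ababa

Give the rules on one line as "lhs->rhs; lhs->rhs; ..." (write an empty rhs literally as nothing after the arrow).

aaa->; aab->bb; abb->ab; bbb->a

  | bbbbabab => ababab
  | aabb => bbb => a
  | baaabaa => bbaa
  | aabaaabbbb => bbaaabbbb => bbbbbb => abbb => abb => ab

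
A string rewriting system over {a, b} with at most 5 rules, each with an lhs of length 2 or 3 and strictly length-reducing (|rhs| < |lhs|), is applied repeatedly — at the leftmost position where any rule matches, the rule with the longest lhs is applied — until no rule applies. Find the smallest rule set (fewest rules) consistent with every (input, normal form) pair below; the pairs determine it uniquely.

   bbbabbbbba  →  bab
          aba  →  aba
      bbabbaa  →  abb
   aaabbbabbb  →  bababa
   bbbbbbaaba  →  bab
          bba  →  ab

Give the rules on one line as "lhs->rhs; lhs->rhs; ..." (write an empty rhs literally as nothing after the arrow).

aa->; aaa->b; bba->ab; bbb->ba

  | bbbabbbbba => baabbbbba => bbbbbba => babbba => babaa => bab
  | aba
  | bbabbaa => abbbaa => abaaa => abb
  | aaabbbabbb => bbbbabbb => bababbb => bababa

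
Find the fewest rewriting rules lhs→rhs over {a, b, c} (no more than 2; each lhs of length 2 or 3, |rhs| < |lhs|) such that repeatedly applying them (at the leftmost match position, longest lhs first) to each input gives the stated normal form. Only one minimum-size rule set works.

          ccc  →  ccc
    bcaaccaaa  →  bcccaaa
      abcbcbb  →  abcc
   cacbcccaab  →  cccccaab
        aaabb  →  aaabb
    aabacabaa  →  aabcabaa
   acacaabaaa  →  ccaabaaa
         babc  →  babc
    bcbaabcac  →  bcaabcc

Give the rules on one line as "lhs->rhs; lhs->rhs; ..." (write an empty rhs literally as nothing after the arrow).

  | ccc
  | bcaaccaaa => bcaccaaa => bcccaaa
  | abcbcbb => abccbb => abccb => abcc
  | cacbcccaab => ccbcccaab => cccccaab

ac->c; cb->c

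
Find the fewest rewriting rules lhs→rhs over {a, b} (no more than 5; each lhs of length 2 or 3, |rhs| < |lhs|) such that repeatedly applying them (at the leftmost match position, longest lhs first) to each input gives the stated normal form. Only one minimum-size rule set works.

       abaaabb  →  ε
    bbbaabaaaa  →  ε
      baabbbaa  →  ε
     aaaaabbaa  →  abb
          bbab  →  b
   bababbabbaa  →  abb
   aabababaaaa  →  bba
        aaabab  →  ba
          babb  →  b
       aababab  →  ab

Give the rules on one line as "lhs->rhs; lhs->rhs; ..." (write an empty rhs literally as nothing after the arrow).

aa->; aba->bb; bab->; bbb->ba

  | abaaabb => bbaabb => bbbb => bab => ε
  | bbbaabaaaa => baaabaaaa => babaaaa => aaaa => aa => ε
  | baabbbaa => bbbbaa => babaa => aa => ε
  | aaaaabbaa => aaabbaa => abbaa => abb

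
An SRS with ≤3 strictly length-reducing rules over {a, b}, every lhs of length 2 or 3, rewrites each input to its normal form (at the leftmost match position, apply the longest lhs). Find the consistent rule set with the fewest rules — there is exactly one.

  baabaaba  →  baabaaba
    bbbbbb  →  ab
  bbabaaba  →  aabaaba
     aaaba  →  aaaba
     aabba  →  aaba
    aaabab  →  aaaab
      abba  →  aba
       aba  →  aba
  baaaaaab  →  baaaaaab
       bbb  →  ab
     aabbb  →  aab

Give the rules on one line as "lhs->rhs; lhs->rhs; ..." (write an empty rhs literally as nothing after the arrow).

abb->ab; bab->ab; bb->a

  | baabaaba
  | bbbbbb => abbbb => abbb => abb => ab
  | bbabaaba => aabaaba
  | aaaba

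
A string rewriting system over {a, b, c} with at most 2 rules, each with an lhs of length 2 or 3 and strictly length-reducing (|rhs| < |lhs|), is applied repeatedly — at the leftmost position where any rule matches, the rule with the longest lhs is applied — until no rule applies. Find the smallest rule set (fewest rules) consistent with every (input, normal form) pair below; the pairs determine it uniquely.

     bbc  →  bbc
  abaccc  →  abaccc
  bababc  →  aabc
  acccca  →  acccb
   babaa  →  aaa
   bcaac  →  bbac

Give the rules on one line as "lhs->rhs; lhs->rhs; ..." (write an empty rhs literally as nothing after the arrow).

  | bbc
  | abaccc
  | bababc => aabc
  | acccca => acccb

bab->a; ca->b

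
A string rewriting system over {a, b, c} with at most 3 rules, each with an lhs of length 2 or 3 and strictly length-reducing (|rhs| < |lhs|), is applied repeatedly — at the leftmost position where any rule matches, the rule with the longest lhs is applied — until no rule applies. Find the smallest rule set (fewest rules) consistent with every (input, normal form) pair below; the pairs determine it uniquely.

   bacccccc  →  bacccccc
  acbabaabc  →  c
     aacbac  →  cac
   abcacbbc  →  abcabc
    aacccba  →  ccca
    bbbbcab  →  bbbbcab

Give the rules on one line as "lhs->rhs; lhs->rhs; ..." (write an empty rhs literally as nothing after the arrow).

aa->c; cb->

  | bacccccc
  | acbabaabc => aabaabc => cbaabc => aabc => cbc => c
  | aacbac => ccbac => cac
  | abcacbbc => abcabc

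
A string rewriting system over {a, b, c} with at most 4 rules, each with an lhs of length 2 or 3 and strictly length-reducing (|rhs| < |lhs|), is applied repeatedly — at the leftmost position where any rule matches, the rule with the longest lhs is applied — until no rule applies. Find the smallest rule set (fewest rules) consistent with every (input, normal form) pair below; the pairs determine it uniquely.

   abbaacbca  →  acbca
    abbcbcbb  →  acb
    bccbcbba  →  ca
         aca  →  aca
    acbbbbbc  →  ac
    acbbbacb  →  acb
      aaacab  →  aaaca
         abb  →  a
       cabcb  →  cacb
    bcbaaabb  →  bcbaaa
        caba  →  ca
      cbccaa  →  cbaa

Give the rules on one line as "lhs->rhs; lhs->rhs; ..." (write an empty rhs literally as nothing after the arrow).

ab->a; aba->ab; bb->c; cc->

  | abbaacbca => abaacbca => abacbca => abcbca => acbca
  | abbcbcbb => abcbcbb => acbcbb => acbcc => acb
  | bccbcbba => bbcbba => ccbba => bba => ca
  | aca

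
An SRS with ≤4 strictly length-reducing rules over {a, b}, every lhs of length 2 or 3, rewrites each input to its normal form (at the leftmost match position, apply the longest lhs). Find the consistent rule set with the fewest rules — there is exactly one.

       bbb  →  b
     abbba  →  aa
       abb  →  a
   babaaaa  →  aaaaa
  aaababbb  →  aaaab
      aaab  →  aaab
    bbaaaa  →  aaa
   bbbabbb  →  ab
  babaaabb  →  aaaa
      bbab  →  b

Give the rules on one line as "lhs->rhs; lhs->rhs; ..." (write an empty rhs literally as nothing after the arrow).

ba->a; bb->; bba->

  | bbb => b
  | abbba => aba => aa
  | abb => a
  | babaaaa => abaaaa => aaaaa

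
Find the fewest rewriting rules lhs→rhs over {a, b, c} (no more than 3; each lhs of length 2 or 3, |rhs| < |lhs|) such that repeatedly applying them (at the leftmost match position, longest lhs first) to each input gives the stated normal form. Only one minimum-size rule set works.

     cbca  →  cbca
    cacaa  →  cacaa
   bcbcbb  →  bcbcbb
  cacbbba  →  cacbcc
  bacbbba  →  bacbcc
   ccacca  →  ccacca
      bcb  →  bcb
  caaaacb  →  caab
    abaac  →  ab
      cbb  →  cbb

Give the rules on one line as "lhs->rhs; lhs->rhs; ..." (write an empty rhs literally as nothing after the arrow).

aac->; bba->cc

  | cbca
  | cacaa
  | bcbcbb
  | cacbbba => cacbcc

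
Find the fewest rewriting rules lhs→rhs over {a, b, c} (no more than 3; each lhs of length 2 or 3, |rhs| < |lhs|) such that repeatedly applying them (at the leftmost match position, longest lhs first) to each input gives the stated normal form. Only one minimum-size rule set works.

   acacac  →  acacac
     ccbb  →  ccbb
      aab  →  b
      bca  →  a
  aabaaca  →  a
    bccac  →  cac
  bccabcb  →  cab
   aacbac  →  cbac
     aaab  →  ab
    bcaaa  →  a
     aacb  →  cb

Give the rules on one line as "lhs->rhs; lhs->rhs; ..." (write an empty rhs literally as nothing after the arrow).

aa->; bc->

  | acacac
  | ccbb
  | aab => b
  | bca => a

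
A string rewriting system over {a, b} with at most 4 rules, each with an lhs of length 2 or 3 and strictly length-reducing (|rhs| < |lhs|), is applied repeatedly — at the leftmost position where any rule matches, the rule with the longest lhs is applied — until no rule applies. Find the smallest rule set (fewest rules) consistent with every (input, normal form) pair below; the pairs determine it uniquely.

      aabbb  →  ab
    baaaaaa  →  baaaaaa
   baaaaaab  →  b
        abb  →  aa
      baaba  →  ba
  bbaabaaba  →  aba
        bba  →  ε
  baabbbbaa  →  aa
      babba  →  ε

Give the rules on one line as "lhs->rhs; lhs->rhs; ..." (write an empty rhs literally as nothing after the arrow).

  | aabbb => abbb => aab => ab
  | baaaaaa
  | baaaaaab => baaaaab => baaaab => baaab => baab => bab => b
  | abb => aa

aab->ab; bab->b; bb->a; bba->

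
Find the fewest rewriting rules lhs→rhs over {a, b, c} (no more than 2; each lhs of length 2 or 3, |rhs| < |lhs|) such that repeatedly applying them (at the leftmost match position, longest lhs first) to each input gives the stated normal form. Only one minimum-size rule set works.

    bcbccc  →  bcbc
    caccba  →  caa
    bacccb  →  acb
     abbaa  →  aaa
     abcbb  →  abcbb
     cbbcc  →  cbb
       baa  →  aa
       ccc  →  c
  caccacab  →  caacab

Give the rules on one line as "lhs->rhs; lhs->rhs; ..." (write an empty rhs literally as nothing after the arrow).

  | bcbccc => bcbc
  | caccba => caba => caa
  | bacccb => acccb => acb
  | abbaa => abaa => aaa

ba->a; cc->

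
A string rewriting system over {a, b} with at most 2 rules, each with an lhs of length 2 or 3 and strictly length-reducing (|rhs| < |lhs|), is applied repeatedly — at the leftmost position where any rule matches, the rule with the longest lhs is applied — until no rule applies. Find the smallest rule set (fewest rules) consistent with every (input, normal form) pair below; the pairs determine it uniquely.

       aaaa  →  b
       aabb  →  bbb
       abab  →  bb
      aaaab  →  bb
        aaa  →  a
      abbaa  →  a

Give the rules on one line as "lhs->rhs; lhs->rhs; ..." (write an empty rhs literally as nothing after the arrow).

  | aaaa => baa => aa => b
  | aabb => bbb
  | abab => aab => bb
  | aaaab => baab => aab => bb

aa->b; ba->a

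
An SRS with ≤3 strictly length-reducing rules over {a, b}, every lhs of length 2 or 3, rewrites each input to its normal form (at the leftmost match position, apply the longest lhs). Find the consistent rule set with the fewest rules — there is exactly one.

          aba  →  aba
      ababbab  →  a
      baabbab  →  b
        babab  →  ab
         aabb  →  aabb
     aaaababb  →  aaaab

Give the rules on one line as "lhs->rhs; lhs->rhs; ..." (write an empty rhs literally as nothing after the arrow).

  | aba
  | ababbab => abab => a
  | baabbab => bbab => b
  | babab => ab

baa->; bab->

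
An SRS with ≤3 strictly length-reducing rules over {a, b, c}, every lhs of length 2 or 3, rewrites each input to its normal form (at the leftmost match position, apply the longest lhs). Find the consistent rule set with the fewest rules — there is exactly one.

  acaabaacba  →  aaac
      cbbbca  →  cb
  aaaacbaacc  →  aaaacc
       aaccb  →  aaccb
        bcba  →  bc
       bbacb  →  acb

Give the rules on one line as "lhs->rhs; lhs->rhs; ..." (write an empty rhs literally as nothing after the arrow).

  | acaabaacba => aabaacba => aaacba => aaac
  | cbbbca => cbca => cb
  | aaaacbaacc => aaaacacc => aaaacc
  | aaccb

ba->; bb->; ca->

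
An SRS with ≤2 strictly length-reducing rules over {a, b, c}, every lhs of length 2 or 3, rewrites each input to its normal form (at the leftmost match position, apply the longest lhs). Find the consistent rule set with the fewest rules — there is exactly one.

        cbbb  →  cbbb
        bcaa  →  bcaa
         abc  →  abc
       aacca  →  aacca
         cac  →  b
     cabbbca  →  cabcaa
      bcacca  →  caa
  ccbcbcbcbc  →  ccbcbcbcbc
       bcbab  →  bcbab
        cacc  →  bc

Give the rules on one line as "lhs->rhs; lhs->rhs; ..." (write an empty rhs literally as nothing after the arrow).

bbc->ca; cac->b

  | cbbb
  | bcaa
  | abc
  | aacca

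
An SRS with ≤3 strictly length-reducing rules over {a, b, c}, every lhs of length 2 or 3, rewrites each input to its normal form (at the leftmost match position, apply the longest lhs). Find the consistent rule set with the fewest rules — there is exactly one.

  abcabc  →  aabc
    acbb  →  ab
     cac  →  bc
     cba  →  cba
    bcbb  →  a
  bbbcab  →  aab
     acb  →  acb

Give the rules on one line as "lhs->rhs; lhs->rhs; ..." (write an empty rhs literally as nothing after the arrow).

  | abcabc => abbbc => aabc
  | acbb => aca => ab
  | cac => bc
  | cba

bb->a; ca->b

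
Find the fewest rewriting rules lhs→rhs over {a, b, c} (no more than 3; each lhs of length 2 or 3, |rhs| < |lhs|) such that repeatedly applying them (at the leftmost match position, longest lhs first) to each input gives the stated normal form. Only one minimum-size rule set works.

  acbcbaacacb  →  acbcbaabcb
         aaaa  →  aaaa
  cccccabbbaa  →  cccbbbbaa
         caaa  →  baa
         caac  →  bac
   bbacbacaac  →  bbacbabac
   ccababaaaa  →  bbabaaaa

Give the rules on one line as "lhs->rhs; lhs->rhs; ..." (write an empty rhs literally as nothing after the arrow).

ca->b; cca->b

  | acbcbaacacb => acbcbaabcb
  | aaaa
  | cccccabbbaa => cccbbbbaa
  | caaa => baa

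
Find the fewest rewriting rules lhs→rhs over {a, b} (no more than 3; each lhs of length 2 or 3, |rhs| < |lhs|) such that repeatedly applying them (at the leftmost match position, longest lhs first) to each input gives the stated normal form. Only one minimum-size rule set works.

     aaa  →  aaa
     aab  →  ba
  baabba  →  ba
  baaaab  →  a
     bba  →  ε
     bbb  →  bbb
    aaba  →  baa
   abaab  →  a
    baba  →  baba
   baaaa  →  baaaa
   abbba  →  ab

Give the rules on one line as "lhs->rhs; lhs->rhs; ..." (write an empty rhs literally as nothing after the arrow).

  | aaa
  | aab => ba
  | baabba => bbaba => ba
  | baaaab => baaba => bbaa => a

aab->ba; bba->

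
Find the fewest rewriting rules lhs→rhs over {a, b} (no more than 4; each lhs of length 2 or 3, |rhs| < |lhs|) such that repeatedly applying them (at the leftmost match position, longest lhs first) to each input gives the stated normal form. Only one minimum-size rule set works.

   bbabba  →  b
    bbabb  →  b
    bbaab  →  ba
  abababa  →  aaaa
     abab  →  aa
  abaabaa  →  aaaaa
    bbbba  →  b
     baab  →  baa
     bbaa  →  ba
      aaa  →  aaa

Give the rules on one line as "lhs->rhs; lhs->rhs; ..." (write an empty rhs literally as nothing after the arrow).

ab->a; bb->b; bba->b

  | bbabba => bbba => bba => b
  | bbabb => bbb => bb => b
  | bbaab => bab => ba
  | abababa => aababa => aaaba => aaaa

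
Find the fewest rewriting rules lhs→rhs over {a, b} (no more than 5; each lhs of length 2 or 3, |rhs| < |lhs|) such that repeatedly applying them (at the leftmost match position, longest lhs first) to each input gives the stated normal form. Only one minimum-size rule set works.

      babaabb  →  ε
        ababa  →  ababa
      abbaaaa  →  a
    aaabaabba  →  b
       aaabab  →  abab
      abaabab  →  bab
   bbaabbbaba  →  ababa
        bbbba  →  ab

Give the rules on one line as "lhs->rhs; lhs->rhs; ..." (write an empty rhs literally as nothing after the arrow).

aa->; baa->a; bb->a; bba->b

  | babaabb => baabb => abb => aa => ε
  | ababa
  | abbaaaa => abaaa => aaa => a
  | aaabaabba => abaabba => aabba => bba => b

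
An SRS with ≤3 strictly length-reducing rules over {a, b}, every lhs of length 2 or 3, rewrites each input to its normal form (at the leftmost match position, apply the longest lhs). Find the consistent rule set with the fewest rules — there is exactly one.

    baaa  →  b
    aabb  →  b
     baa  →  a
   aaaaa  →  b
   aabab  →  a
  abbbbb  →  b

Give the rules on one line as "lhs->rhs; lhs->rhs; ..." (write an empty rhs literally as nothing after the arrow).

aa->b; ab->b; bb->a

  | baaa => bba => aa => b
  | aabb => bbb => ab => b
  | baa => bb => a
  | aaaaa => baaa => bba => aa => b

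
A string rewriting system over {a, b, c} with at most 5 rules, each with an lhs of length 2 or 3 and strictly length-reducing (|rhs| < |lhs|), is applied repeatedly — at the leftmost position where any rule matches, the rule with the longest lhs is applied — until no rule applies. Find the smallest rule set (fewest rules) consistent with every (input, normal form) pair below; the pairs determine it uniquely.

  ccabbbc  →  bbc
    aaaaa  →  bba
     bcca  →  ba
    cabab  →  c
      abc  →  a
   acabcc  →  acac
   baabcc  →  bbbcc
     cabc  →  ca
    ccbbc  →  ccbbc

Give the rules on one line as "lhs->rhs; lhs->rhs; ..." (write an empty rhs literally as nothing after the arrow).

  | ccabbbc => abbbc => bbc
  | aaaaa => baaa => bba
  | bcca => ba
  | cabab => cab => c

aa->b; ab->; abc->a; cca->a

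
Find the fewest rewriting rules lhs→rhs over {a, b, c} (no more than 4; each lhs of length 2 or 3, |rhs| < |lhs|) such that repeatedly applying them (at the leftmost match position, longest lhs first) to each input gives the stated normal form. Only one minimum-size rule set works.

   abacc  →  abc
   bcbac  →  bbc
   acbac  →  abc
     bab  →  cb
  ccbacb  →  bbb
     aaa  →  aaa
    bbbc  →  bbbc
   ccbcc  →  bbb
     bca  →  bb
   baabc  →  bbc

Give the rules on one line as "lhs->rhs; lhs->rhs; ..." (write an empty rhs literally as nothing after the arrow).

ba->c; ca->b; cc->b

  | abacc => accc => abc
  | bcbac => bccc => bbc
  | acbac => accc => abc
  | bab => cb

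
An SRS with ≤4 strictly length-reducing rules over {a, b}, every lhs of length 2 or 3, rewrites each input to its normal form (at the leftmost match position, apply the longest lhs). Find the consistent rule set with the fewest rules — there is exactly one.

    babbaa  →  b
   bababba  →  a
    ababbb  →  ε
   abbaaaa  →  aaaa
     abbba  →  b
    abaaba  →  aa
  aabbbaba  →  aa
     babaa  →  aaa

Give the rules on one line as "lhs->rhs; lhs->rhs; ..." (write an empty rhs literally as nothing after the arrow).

ab->b; ba->b; bab->a; bb->

  | babbaa => abaa => baa => ba => b
  | bababba => aabba => abba => bba => a
  | ababbb => babbb => abb => bb => ε
  | abbaaaa => bbaaaa => aaaa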